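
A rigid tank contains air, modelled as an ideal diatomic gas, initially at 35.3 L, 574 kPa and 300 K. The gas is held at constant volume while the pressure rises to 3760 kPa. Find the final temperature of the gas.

1970 K

Isochoric: V stays 35.3 L; P/T = const ⇒ T₂ = 1970 K, P₂ = 3760 kPa.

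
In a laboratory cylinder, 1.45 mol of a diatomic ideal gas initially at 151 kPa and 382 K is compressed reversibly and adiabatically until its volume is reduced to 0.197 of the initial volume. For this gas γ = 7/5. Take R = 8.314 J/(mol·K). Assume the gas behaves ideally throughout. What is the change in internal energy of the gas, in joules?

10500 J

V₁ = nRT₁/P₁ = 1.45×8.314×382/151 = 30.5 L.
Adiabatic: TV^(γ−1) = const ⇒ T₂ = 382×(5.08)^0.400 = 732 K; PV^γ = const ⇒ P₂ = 1470 kPa.
For an ideal gas ΔU = nCvΔT with Cv = (5/2)R = 20.8 J/(mol·K).
ΔU = 1.45×20.8×(732−382) = 10500 J.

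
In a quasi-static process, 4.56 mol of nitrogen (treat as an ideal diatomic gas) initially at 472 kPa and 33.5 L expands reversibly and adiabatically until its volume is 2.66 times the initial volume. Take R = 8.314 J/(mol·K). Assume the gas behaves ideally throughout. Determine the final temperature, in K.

282 K

T₁ = P₁V₁/(nR) = 472×33.5/(4.56×8.314) = 417 K.
Adiabatic: TV^(γ−1) = const ⇒ T₂ = 417×(0.376)^0.400 = 282 K; PV^γ = const ⇒ P₂ = 120 kPa.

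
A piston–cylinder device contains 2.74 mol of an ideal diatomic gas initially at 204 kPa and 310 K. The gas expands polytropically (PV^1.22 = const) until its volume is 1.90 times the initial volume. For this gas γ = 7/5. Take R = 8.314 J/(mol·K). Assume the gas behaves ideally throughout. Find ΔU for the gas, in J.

-2320 J

V₁ = nRT₁/P₁ = 2.74×8.314×310/204 = 34.6 L.
Polytropic n=1.22: T₂ = T₁(V₁/V₂)^(n−1) = 310×(0.526)^0.22 = 269 K; P₂ = P₁(V₁/V₂)^n = 93.2 kPa.
For an ideal gas ΔU = nCvΔT with Cv = (5/2)R = 20.8 J/(mol·K).
ΔU = 2.74×20.8×(269−310) = -2320 J.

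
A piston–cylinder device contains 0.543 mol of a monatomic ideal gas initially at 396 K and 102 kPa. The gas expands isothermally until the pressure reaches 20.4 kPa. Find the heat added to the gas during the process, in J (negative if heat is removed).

2880 J

V₁ = nRT₁/P₁ = 0.543×8.314×396/102 = 17.5 L.
Isothermal: T stays 396 K; PV = const ⇒ V₂ = 87.6 L, P₂ = 20.4 kPa.
ΔU = 0 (ideal gas, T constant).
W = nRT ln(V₂/V₁) = 0.543×8.314×396×ln(5.00) = 2880 J.
Q = ΔU + W = 2880 J.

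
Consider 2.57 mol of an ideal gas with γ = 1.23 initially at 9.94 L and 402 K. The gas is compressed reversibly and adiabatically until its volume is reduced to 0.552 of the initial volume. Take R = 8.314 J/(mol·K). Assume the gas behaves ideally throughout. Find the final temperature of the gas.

P₁ = nRT₁/V₁ = 2.57×8.314×402/9.94 = 864 kPa.
Adiabatic: TV^(γ−1) = const ⇒ T₂ = 402×(1.81)^0.230 = 461 K; PV^γ = const ⇒ P₂ = 1790 kPa.

461 K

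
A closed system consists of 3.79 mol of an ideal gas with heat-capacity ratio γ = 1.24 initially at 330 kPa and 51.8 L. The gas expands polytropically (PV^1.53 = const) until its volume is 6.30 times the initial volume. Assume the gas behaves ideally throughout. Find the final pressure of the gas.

19.7 kPa

T₁ = P₁V₁/(nR) = 330×51.8/(3.79×8.314) = 542 K.
Polytropic n=1.53: T₂ = T₁(V₁/V₂)^(n−1) = 542×(0.159)^0.53 = 205 K; P₂ = P₁(V₁/V₂)^n = 19.7 kPa.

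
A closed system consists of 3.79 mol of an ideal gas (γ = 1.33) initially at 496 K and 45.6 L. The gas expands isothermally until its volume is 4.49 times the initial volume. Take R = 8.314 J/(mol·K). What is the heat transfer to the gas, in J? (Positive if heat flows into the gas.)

23500 J

P₁ = nRT₁/V₁ = 3.79×8.314×496/45.6 = 343 kPa.
Isothermal: T stays 496 K; PV = const ⇒ V₂ = 205 L, P₂ = 76.3 kPa.
ΔU = 0 (ideal gas, T constant).
W = nRT ln(V₂/V₁) = 3.79×8.314×496×ln(4.49) = 23500 J.
Q = ΔU + W = 23500 J.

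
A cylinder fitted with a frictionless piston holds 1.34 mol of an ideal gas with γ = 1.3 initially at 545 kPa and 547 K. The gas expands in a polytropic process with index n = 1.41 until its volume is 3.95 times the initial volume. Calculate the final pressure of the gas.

78.6 kPa

V₁ = nRT₁/P₁ = 1.34×8.314×547/545 = 11.2 L.
Polytropic n=1.41: T₂ = T₁(V₁/V₂)^(n−1) = 547×(0.253)^0.41 = 311 K; P₂ = P₁(V₁/V₂)^n = 78.6 kPa.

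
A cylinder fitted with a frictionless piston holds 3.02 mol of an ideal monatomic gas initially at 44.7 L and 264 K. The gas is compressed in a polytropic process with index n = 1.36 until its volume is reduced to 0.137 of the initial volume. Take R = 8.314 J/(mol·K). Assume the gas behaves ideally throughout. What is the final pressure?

2210 kPa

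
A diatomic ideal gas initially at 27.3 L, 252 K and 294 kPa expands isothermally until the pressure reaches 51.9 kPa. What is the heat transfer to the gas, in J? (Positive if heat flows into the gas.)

n = P₁V₁/(RT₁) = 294×27.3/(8.314×252) = 3.83 mol.
Isothermal: T stays 252 K; PV = const ⇒ V₂ = 155 L, P₂ = 51.9 kPa.
ΔU = 0 (ideal gas, T constant).
W = nRT ln(V₂/V₁) = 3.83×8.314×252×ln(5.66) = 13900 J.
Q = ΔU + W = 13900 J.

13900 J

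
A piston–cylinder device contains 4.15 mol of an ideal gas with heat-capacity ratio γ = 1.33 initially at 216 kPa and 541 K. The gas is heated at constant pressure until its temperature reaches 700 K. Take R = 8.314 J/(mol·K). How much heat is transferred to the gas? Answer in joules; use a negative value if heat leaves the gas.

22100 J

V₁ = nRT₁/P₁ = 4.15×8.314×541/216 = 86.4 L.
Isobaric: P stays 216 kPa; V/T = const ⇒ T₂ = 700 K, V₂ = 112 L.
W = PΔV = 216×(112−86.4) kPa·L = 5490 J.
ΔU = nCvΔT = 4.15×25.2×(700−541) = 16600 J.
Q = ΔU + W = nCpΔT = 22100 J.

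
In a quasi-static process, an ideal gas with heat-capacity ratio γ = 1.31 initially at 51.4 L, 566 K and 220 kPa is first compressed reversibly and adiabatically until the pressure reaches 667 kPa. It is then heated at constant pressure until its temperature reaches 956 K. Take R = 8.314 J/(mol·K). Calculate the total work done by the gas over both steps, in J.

-6550 J

n = P₁V₁/(RT₁) = 220×51.4/(8.314×566) = 2.40 mol.
Step 1 — Adiabatic: T₂/T₁ = (P₂/P₁)^((γ−1)/γ) ⇒ T₂ = 566×(3.03)^0.237 = 736 K; V₂ = 22.0 L.
ΔU = nCvΔT = 2.40×26.8×(736−566) = 10900 J.
Q = 0 for an adiabatic process, so W = −ΔU = -10900 J.
State after step 1: P = 667 kPa, V = 22.0 L, T = 736 K.
Step 2 — Isobaric: P stays 667 kPa; V/T = const ⇒ T₂ = 956 K, V₂ = 28.6 L.
W = PΔV = 667×(28.6−22.0) kPa·L = 4400 J.
ΔU = nCvΔT = 2.40×26.8×(956−736) = 14200 J.
Q = ΔU + W = nCpΔT = 18600 J.
Net over both steps: W = -6550 J, Q = 18600 J, ΔU = 25100 J.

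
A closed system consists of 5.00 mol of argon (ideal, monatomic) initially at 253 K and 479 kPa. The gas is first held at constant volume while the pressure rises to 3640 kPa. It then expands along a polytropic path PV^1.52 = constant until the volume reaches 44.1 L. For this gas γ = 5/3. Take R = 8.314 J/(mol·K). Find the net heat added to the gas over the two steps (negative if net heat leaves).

V₁ = nRT₁/P₁ = 5.00×8.314×253/479 = 22.0 L.
Step 1 — Isochoric: V stays 22.0 L; P/T = const ⇒ T₂ = 1920 K, P₂ = 3640 kPa.
W = 0 (no volume change).
ΔU = nCvΔT = 5.00×12.5×(1920−253) = 104000 J.
Q = ΔU = 104000 J.
State after step 1: P = 3640 kPa, V = 22.0 L, T = 1920 K.
Step 2 — Polytropic n=1.52: T₂ = T₁(V₁/V₂)^(n−1) = 1920×(0.498)^0.52 = 1340 K; P₂ = P₁(V₁/V₂)^n = 1260 kPa.
W = (P₁V₁−P₂V₂)/(n−1) = (3640×22.0−1260×44.1)/0.52 = 46700 J.
ΔU = nCvΔT = 5.00×12.5×(1340−1920) = -36500 J.
Q = ΔU + W = 10300 J.
Net over both steps: W = 46700 J, Q = 114000 J, ΔU = 67600 J.

114000 J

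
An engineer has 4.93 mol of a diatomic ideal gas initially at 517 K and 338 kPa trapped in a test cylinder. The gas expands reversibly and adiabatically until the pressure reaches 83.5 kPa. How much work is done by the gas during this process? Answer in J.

V₁ = nRT₁/P₁ = 4.93×8.314×517/338 = 62.7 L.
Adiabatic: T₂/T₁ = (P₂/P₁)^((γ−1)/γ) ⇒ T₂ = 517×(0.247)^0.286 = 347 K; V₂ = 170 L.
ΔU = nCvΔT = 4.93×20.8×(347−517) = -17400 J.
Q = 0 for an adiabatic process, so W = −ΔU = 17400 J.

17400 J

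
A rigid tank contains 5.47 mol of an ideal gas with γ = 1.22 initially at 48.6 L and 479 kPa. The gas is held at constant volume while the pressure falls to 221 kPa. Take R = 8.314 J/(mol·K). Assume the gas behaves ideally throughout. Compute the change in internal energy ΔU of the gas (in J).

-57000 J

T₁ = P₁V₁/(nR) = 479×48.6/(5.47×8.314) = 512 K.
Isochoric: V stays 48.6 L; P/T = const ⇒ T₂ = 236 K, P₂ = 221 kPa.
For an ideal gas ΔU = nCvΔT with Cv = R/(γ−1) = 37.8 J/(mol·K).
ΔU = 5.47×37.8×(236−512) = -57000 J.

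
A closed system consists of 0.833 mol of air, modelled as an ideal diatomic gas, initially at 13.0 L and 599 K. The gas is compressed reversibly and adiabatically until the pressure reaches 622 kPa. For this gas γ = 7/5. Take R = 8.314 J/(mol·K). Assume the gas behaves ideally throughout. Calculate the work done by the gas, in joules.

P₁ = nRT₁/V₁ = 0.833×8.314×599/13.0 = 319 kPa.
Adiabatic: T₂/T₁ = (P₂/P₁)^((γ−1)/γ) ⇒ T₂ = 599×(1.95)^0.286 = 725 K; V₂ = 8.07 L.
ΔU = nCvΔT = 0.833×20.8×(725−599) = 2180 J.
Q = 0 for an adiabatic process, so W = −ΔU = -2180 J.

-2180 J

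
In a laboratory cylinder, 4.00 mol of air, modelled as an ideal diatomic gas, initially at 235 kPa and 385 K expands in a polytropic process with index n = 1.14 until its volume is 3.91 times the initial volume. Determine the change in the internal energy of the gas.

-5560 J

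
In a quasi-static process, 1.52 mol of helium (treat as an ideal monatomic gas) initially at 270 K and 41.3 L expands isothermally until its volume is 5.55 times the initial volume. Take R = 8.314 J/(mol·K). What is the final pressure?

14.9 kPa

P₁ = nRT₁/V₁ = 1.52×8.314×270/41.3 = 82.6 kPa.
Isothermal: T stays 270 K; PV = const ⇒ V₂ = 229 L, P₂ = 14.9 kPa.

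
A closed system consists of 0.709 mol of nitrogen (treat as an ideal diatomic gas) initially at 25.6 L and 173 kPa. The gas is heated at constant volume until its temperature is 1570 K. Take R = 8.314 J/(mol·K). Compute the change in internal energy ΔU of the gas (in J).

T₁ = P₁V₁/(nR) = 173×25.6/(0.709×8.314) = 751 K.
Isochoric: V stays 25.6 L; P/T = const ⇒ T₂ = 1570 K, P₂ = 362 kPa.
For an ideal gas ΔU = nCvΔT with Cv = (5/2)R = 20.8 J/(mol·K).
ΔU = 0.709×20.8×(1570−751) = 12100 J.

12100 J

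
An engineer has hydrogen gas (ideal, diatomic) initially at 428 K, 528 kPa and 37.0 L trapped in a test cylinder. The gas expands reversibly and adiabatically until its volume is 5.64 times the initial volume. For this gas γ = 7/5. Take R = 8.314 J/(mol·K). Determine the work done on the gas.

-24400 J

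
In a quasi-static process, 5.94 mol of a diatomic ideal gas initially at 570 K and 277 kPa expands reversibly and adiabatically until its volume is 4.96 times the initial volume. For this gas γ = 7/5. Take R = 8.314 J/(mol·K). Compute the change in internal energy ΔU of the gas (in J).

-33300 J

V₁ = nRT₁/P₁ = 5.94×8.314×570/277 = 102 L.
Adiabatic: TV^(γ−1) = const ⇒ T₂ = 570×(0.202)^0.400 = 300 K; PV^γ = const ⇒ P₂ = 29.4 kPa.
For an ideal gas ΔU = nCvΔT with Cv = (5/2)R = 20.8 J/(mol·K).
ΔU = 5.94×20.8×(300−570) = -33300 J.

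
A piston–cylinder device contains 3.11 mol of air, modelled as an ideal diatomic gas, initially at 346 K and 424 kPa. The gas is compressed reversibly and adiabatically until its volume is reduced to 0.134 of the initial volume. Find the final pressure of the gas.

V₁ = nRT₁/P₁ = 3.11×8.314×346/424 = 21.1 L.
Adiabatic: TV^(γ−1) = const ⇒ T₂ = 346×(7.46)^0.400 = 773 K; PV^γ = const ⇒ P₂ = 7070 kPa.

7070 kPa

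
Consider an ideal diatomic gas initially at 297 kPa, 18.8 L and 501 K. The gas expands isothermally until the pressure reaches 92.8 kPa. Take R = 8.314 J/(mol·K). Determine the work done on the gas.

n = P₁V₁/(RT₁) = 297×18.8/(8.314×501) = 1.34 mol.
Isothermal: T stays 501 K; PV = const ⇒ V₂ = 60.2 L, P₂ = 92.8 kPa.
W = nRT ln(V₂/V₁) = 1.34×8.314×501×ln(3.20) = 6500 J.
Work done on the gas = −W_by = -6500 J.

-6500 J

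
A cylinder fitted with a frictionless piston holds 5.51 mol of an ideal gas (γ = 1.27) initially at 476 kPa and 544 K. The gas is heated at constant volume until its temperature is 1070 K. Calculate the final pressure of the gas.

V₁ = nRT₁/P₁ = 5.51×8.314×544/476 = 52.4 L.
Isochoric: V stays 52.4 L; P/T = const ⇒ T₂ = 1070 K, P₂ = 936 kPa.

936 kPa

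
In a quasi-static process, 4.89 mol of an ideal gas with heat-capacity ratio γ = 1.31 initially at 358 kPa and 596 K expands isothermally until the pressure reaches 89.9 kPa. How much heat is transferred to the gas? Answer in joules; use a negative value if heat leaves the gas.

V₁ = nRT₁/P₁ = 4.89×8.314×596/358 = 67.7 L.
Isothermal: T stays 596 K; PV = const ⇒ V₂ = 270 L, P₂ = 89.9 kPa.
ΔU = 0 (ideal gas, T constant).
W = nRT ln(V₂/V₁) = 4.89×8.314×596×ln(3.98) = 33500 J.
Q = ΔU + W = 33500 J.

33500 J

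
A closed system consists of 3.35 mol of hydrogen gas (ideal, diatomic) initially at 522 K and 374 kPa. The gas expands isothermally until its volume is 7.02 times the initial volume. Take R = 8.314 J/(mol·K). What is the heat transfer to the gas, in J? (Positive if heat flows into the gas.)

V₁ = nRT₁/P₁ = 3.35×8.314×522/374 = 38.9 L.
Isothermal: T stays 522 K; PV = const ⇒ V₂ = 273 L, P₂ = 53.3 kPa.
ΔU = 0 (ideal gas, T constant).
W = nRT ln(V₂/V₁) = 3.35×8.314×522×ln(7.02) = 28300 J.
Q = ΔU + W = 28300 J.

28300 J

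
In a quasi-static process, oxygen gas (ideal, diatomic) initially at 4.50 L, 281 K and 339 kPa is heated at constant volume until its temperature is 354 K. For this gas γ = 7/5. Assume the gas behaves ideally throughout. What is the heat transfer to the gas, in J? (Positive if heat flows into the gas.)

n = P₁V₁/(RT₁) = 339×4.50/(8.314×281) = 0.653 mol.
Isochoric: V stays 4.50 L; P/T = const ⇒ T₂ = 354 K, P₂ = 427 kPa.
W = 0 (no volume change).
ΔU = nCvΔT = 0.653×20.8×(354−281) = 991 J.
Q = ΔU = 991 J.

991 J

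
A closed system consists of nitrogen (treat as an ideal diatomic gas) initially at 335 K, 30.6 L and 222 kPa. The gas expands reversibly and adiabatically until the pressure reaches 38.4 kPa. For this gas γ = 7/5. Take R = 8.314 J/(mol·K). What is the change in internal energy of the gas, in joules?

n = P₁V₁/(RT₁) = 222×30.6/(8.314×335) = 2.44 mol.
Adiabatic: T₂/T₁ = (P₂/P₁)^((γ−1)/γ) ⇒ T₂ = 335×(0.173)^0.286 = 203 K; V₂ = 107 L.
For an ideal gas ΔU = nCvΔT with Cv = (5/2)R = 20.8 J/(mol·K).
ΔU = 2.44×20.8×(203−335) = -6700 J.

-6700 J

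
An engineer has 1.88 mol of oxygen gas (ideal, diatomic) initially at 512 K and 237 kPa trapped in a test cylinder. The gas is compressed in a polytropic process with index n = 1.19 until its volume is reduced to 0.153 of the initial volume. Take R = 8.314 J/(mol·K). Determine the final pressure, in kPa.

2210 kPa

V₁ = nRT₁/P₁ = 1.88×8.314×512/237 = 33.8 L.
Polytropic n=1.19: T₂ = T₁(V₁/V₂)^(n−1) = 512×(6.54)^0.19 = 731 K; P₂ = P₁(V₁/V₂)^n = 2210 kPa.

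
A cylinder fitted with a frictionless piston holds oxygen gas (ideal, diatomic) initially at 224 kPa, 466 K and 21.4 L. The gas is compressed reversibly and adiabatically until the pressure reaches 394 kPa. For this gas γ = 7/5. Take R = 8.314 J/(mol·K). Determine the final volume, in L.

Adiabatic: T₂/T₁ = (P₂/P₁)^((γ−1)/γ) ⇒ T₂ = 466×(1.76)^0.286 = 548 K; V₂ = 14.3 L.

14.3 L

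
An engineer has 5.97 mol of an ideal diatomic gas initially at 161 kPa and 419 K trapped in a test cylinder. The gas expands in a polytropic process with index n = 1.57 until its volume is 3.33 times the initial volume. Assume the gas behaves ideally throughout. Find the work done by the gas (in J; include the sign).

V₁ = nRT₁/P₁ = 5.97×8.314×419/161 = 129 L.
Polytropic n=1.57: T₂ = T₁(V₁/V₂)^(n−1) = 419×(0.300)^0.57 = 211 K; P₂ = P₁(V₁/V₂)^n = 24.4 kPa.
W = (P₁V₁−P₂V₂)/(n−1) = (161×129−24.4×430)/0.57 = 18100 J.

18100 J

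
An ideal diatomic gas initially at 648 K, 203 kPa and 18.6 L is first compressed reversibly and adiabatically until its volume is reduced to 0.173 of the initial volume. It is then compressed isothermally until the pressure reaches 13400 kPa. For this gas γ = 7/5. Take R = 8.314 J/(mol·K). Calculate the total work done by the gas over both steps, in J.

n = P₁V₁/(RT₁) = 203×18.6/(8.314×648) = 0.701 mol.
Step 1 — Adiabatic: TV^(γ−1) = const ⇒ T₂ = 648×(5.78)^0.400 = 1310 K; PV^γ = const ⇒ P₂ = 2370 kPa.
ΔU = nCvΔT = 0.701×20.8×(1310−648) = 9600 J.
Q = 0 for an adiabatic process, so W = −ΔU = -9600 J.
State after step 1: P = 2370 kPa, V = 3.22 L, T = 1310 K.
Step 2 — Isothermal: T stays 1310 K; PV = const ⇒ V₂ = 0.568 L, P₂ = 13400 kPa.
ΔU = 0 (ideal gas, T constant).
W = nRT ln(V₂/V₁) = 0.701×8.314×1310×ln(0.177) = -13200 J.
Q = ΔU + W = -13200 J.
Net over both steps: W = -22800 J, Q = -13200 J, ΔU = 9600 J.

-22800 J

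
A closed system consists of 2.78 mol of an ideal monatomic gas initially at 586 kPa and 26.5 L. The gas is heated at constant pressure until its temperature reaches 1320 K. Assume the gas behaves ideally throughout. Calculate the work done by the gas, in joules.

T₁ = P₁V₁/(nR) = 586×26.5/(2.78×8.314) = 672 K.
Isobaric: P stays 586 kPa; V/T = const ⇒ T₂ = 1320 K, V₂ = 52.1 L.
W = PΔV = 586×(52.1−26.5) kPa·L = 15000 J.

15000 J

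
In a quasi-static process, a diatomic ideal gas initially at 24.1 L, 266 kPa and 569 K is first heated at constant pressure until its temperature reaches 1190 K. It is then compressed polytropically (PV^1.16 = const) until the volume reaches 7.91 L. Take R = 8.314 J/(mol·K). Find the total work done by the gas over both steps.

n = P₁V₁/(RT₁) = 266×24.1/(8.314×569) = 1.36 mol.
Step 1 — Isobaric: P stays 266 kPa; V/T = const ⇒ T₂ = 1190 K, V₂ = 50.4 L.
W = PΔV = 266×(50.4−24.1) kPa·L = 7000 J.
ΔU = nCvΔT = 1.36×20.8×(1190−569) = 17500 J.
Q = ΔU + W = nCpΔT = 24500 J.
State after step 1: P = 266 kPa, V = 50.4 L, T = 1190 K.
Step 2 — Polytropic n=1.16: T₂ = T₁(V₁/V₂)^(n−1) = 1190×(6.37)^0.16 = 1600 K; P₂ = P₁(V₁/V₂)^n = 2280 kPa.
W = (P₁V₁−P₂V₂)/(n−1) = (266×50.4−2280×7.91)/0.16 = -28900 J.
ΔU = nCvΔT = 1.36×20.8×(1600−1190) = 11600 J.
Q = ΔU + W = -17300 J.
Net over both steps: W = -21900 J, Q = 7150 J, ΔU = 29100 J.

-21900 J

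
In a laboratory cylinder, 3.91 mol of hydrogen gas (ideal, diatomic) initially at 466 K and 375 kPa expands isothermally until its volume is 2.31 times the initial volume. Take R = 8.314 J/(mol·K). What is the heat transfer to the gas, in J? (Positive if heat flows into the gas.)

V₁ = nRT₁/P₁ = 3.91×8.314×466/375 = 40.4 L.
Isothermal: T stays 466 K; PV = const ⇒ V₂ = 93.3 L, P₂ = 162 kPa.
ΔU = 0 (ideal gas, T constant).
W = nRT ln(V₂/V₁) = 3.91×8.314×466×ln(2.31) = 12700 J.
Q = ΔU + W = 12700 J.

12700 J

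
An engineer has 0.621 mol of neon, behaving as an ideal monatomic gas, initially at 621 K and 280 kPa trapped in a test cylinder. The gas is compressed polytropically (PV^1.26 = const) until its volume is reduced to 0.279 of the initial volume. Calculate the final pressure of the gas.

1400 kPa

V₁ = nRT₁/P₁ = 0.621×8.314×621/280 = 11.5 L.
Polytropic n=1.26: T₂ = T₁(V₁/V₂)^(n−1) = 621×(3.58)^0.26 = 865 K; P₂ = P₁(V₁/V₂)^n = 1400 kPa.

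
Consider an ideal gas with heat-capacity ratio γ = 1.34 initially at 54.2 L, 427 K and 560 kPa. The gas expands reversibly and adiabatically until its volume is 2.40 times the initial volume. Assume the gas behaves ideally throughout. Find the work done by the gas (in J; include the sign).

23000 J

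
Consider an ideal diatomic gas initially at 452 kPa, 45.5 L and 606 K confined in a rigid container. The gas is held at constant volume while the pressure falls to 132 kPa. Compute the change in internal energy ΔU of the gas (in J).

-36400 J

n = P₁V₁/(RT₁) = 452×45.5/(8.314×606) = 4.08 mol.
Isochoric: V stays 45.5 L; P/T = const ⇒ T₂ = 177 K, P₂ = 132 kPa.
For an ideal gas ΔU = nCvΔT with Cv = (5/2)R = 20.8 J/(mol·K).
ΔU = 4.08×20.8×(177−606) = -36400 J.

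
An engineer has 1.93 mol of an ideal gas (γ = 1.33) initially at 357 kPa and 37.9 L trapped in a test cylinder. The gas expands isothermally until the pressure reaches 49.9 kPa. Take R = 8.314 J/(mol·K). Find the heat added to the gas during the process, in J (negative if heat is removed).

26600 J

T₁ = P₁V₁/(nR) = 357×37.9/(1.93×8.314) = 843 K.
Isothermal: T stays 843 K; PV = const ⇒ V₂ = 271 L, P₂ = 49.9 kPa.
ΔU = 0 (ideal gas, T constant).
W = nRT ln(V₂/V₁) = 1.93×8.314×843×ln(7.15) = 26600 J.
Q = ΔU + W = 26600 J.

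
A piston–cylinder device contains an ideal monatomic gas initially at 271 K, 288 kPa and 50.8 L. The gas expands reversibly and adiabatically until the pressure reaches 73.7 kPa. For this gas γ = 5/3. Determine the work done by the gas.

9220 J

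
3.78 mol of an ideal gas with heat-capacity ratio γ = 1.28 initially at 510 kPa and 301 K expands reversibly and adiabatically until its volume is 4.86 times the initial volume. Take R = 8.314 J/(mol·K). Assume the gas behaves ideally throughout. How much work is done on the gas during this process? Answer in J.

V₁ = nRT₁/P₁ = 3.78×8.314×301/510 = 18.5 L.
Adiabatic: TV^(γ−1) = const ⇒ T₂ = 301×(0.206)^0.280 = 193 K; PV^γ = const ⇒ P₂ = 67.4 kPa.
ΔU = nCvΔT = 3.78×29.7×(193−301) = -12100 J.
Q = 0 for an adiabatic process, so W = −ΔU = 12100 J.
Work done on the gas = −W_by = -12100 J.

-12100 J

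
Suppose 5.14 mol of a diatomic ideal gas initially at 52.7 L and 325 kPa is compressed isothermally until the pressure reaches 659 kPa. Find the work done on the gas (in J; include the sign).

T₁ = P₁V₁/(nR) = 325×52.7/(5.14×8.314) = 401 K.
Isothermal: T stays 401 K; PV = const ⇒ V₂ = 26.0 L, P₂ = 659 kPa.
W = nRT ln(V₂/V₁) = 5.14×8.314×401×ln(0.493) = -12100 J.
Work done on the gas = −W_by = 12100 J.

12100 J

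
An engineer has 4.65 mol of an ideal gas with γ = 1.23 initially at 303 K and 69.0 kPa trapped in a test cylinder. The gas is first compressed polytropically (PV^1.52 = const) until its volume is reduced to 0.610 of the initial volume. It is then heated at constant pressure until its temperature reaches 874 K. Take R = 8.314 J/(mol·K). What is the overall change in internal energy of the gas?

V₁ = nRT₁/P₁ = 4.65×8.314×303/69.0 = 170 L.
Step 1 — Polytropic n=1.52: T₂ = T₁(V₁/V₂)^(n−1) = 303×(1.64)^0.52 = 392 K; P₂ = P₁(V₁/V₂)^n = 146 kPa.
W = (P₁V₁−P₂V₂)/(n−1) = (69.0×170−146×104)/0.52 = -6600 J.
ΔU = nCvΔT = 4.65×36.1×(392−303) = 14900 J.
Q = ΔU + W = 8320 J.
State after step 1: P = 146 kPa, V = 104 L, T = 392 K.
Step 2 — Isobaric: P stays 146 kPa; V/T = const ⇒ T₂ = 874 K, V₂ = 231 L.
W = PΔV = 146×(231−104) kPa·L = 18600 J.
ΔU = nCvΔT = 4.65×36.1×(874−392) = 81100 J.
Q = ΔU + W = nCpΔT = 99700 J.
Net over both steps: W = 12000 J, Q = 108000 J, ΔU = 96000 J.

96000 J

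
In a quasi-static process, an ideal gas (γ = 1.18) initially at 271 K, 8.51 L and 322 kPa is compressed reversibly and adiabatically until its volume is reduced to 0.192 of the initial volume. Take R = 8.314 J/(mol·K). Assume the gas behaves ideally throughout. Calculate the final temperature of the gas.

365 K

Adiabatic: TV^(γ−1) = const ⇒ T₂ = 271×(5.21)^0.180 = 365 K; PV^γ = const ⇒ P₂ = 2260 kPa.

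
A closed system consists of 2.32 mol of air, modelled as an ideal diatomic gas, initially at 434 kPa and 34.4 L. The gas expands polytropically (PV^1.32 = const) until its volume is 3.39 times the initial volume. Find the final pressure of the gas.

T₁ = P₁V₁/(nR) = 434×34.4/(2.32×8.314) = 774 K.
Polytropic n=1.32: T₂ = T₁(V₁/V₂)^(n−1) = 774×(0.295)^0.32 = 524 K; P₂ = P₁(V₁/V₂)^n = 86.6 kPa.

86.6 kPa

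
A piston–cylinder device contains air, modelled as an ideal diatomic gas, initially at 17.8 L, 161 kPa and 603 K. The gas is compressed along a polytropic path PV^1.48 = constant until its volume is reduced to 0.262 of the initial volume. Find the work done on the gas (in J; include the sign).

n = P₁V₁/(RT₁) = 161×17.8/(8.314×603) = 0.572 mol.
Polytropic n=1.48: T₂ = T₁(V₁/V₂)^(n−1) = 603×(3.82)^0.48 = 1150 K; P₂ = P₁(V₁/V₂)^n = 1170 kPa.
W = (P₁V₁−P₂V₂)/(n−1) = (161×17.8−1170×4.66)/0.48 = -5390 J.
Work done on the gas = −W_by = 5390 J.

5390 J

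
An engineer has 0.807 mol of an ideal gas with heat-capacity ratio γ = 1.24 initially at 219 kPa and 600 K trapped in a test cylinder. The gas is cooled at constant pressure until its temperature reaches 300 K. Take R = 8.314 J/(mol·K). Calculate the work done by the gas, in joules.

-2010 J

V₁ = nRT₁/P₁ = 0.807×8.314×600/219 = 18.4 L.
Isobaric: P stays 219 kPa; V/T = const ⇒ T₂ = 300 K, V₂ = 9.19 L.
W = PΔV = 219×(9.19−18.4) kPa·L = -2010 J.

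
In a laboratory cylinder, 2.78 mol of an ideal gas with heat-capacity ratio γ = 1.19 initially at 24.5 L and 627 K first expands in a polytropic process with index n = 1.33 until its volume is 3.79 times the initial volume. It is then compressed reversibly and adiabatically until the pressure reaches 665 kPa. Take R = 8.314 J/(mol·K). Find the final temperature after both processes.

P₁ = nRT₁/V₁ = 2.78×8.314×627/24.5 = 592 kPa.
Step 1 — Polytropic n=1.33: T₂ = T₁(V₁/V₂)^(n−1) = 627×(0.264)^0.33 = 404 K; P₂ = P₁(V₁/V₂)^n = 101 kPa.
W = (P₁V₁−P₂V₂)/(n−1) = (592×24.5−101×92.9)/0.33 = 15600 J.
ΔU = nCvΔT = 2.78×43.8×(404−627) = -27100 J.
Q = ΔU + W = -11500 J.
State after step 1: P = 101 kPa, V = 92.9 L, T = 404 K.
Step 2 — Adiabatic: T₂/T₁ = (P₂/P₁)^((γ−1)/γ) ⇒ T₂ = 404×(6.61)^0.160 = 546 K; V₂ = 19.0 L.
ΔU = nCvΔT = 2.78×43.8×(546−404) = 17300 J.
Q = 0 for an adiabatic process, so W = −ΔU = -17300 J.
Net over both steps: W = -1680 J, Q = -11500 J, ΔU = -9830 J.

546 K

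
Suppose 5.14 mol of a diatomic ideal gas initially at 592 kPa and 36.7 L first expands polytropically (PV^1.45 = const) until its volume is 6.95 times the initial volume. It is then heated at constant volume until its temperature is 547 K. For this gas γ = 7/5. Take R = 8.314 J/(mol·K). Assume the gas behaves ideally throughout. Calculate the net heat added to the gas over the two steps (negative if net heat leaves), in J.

T₁ = P₁V₁/(nR) = 592×36.7/(5.14×8.314) = 508 K.
Step 1 — Polytropic n=1.45: T₂ = T₁(V₁/V₂)^(n−1) = 508×(0.144)^0.45 = 212 K; P₂ = P₁(V₁/V₂)^n = 35.6 kPa.
W = (P₁V₁−P₂V₂)/(n−1) = (592×36.7−35.6×255)/0.45 = 28100 J.
ΔU = nCvΔT = 5.14×20.8×(212−508) = -31600 J.
Q = ΔU + W = -3510 J.
State after step 1: P = 35.6 kPa, V = 255 L, T = 212 K.
Step 2 — Isochoric: V stays 255 L; P/T = const ⇒ T₂ = 547 K, P₂ = 91.6 kPa.
W = 0 (no volume change).
ΔU = nCvΔT = 5.14×20.8×(547−212) = 35700 J.
Q = ΔU = 35700 J.
Net over both steps: W = 28100 J, Q = 32200 J, ΔU = 4120 J.

32200 J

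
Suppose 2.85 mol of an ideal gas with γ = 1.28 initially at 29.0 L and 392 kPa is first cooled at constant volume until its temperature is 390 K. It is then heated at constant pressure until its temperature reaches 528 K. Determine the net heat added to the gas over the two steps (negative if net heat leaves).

T₁ = P₁V₁/(nR) = 392×29.0/(2.85×8.314) = 480 K.
Step 1 — Isochoric: V stays 29.0 L; P/T = const ⇒ T₂ = 390 K, P₂ = 319 kPa.
W = 0 (no volume change).
ΔU = nCvΔT = 2.85×29.7×(390−480) = -7600 J.
Q = ΔU = -7600 J.
State after step 1: P = 319 kPa, V = 29.0 L, T = 390 K.
Step 2 — Isobaric: P stays 319 kPa; V/T = const ⇒ T₂ = 528 K, V₂ = 39.3 L.
W = PΔV = 319×(39.3−29.0) kPa·L = 3270 J.
ΔU = nCvΔT = 2.85×29.7×(528−390) = 11700 J.
Q = ΔU + W = nCpΔT = 14900 J.
Net over both steps: W = 3270 J, Q = 7350 J, ΔU = 4080 J.

7350 J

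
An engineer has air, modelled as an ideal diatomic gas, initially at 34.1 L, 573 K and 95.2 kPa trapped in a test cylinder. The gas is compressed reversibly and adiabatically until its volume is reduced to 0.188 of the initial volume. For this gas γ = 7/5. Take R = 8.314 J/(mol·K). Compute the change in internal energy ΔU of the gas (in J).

7720 J

n = P₁V₁/(RT₁) = 95.2×34.1/(8.314×573) = 0.681 mol.
Adiabatic: TV^(γ−1) = const ⇒ T₂ = 573×(5.32)^0.400 = 1120 K; PV^γ = const ⇒ P₂ = 988 kPa.
For an ideal gas ΔU = nCvΔT with Cv = (5/2)R = 20.8 J/(mol·K).
ΔU = 0.681×20.8×(1120−573) = 7720 J.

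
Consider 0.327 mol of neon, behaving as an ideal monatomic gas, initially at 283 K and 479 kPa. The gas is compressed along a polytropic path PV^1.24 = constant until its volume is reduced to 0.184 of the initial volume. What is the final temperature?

425 K

V₁ = nRT₁/P₁ = 0.327×8.314×283/479 = 1.61 L.
Polytropic n=1.24: T₂ = T₁(V₁/V₂)^(n−1) = 283×(5.43)^0.24 = 425 K; P₂ = P₁(V₁/V₂)^n = 3910 kPa.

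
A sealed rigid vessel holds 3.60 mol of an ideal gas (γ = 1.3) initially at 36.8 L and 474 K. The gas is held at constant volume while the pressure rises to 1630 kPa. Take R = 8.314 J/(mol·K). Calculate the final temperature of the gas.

2000 K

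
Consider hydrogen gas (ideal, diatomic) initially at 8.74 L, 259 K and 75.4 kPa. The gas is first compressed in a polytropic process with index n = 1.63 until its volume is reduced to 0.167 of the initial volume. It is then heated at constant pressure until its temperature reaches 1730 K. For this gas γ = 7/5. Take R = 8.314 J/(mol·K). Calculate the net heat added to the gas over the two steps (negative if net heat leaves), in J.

9540 J

n = P₁V₁/(RT₁) = 75.4×8.74/(8.314×259) = 0.306 mol.
Step 1 — Polytropic n=1.63: T₂ = T₁(V₁/V₂)^(n−1) = 259×(5.99)^0.63 = 800 K; P₂ = P₁(V₁/V₂)^n = 1390 kPa.
W = (P₁V₁−P₂V₂)/(n−1) = (75.4×8.74−1390×1.46)/0.63 = -2180 J.
ΔU = nCvΔT = 0.306×20.8×(800−259) = 3440 J.
Q = ΔU + W = 1260 J.
State after step 1: P = 1390 kPa, V = 1.46 L, T = 800 K.
Step 2 — Isobaric: P stays 1390 kPa; V/T = const ⇒ T₂ = 1730 K, V₂ = 3.16 L.
W = PΔV = 1390×(3.16−1.46) kPa·L = 2370 J.
ΔU = nCvΔT = 0.306×20.8×(1730−800) = 5920 J.
Q = ΔU + W = nCpΔT = 8280 J.
Net over both steps: W = 183 J, Q = 9540 J, ΔU = 9360 J.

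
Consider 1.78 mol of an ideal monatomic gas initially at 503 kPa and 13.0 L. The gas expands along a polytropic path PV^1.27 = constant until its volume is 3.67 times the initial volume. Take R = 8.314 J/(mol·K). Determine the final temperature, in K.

T₁ = P₁V₁/(nR) = 503×13.0/(1.78×8.314) = 442 K.
Polytropic n=1.27: T₂ = T₁(V₁/V₂)^(n−1) = 442×(0.272)^0.27 = 311 K; P₂ = P₁(V₁/V₂)^n = 96.5 kPa.

311 K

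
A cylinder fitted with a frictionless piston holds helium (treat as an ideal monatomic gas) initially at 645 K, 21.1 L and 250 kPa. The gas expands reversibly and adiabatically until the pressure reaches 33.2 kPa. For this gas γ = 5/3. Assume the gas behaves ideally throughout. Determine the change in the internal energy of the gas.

-4380 J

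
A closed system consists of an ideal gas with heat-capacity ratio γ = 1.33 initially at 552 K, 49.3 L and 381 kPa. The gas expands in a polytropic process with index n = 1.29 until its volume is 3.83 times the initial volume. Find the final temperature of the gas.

374 K

Polytropic n=1.29: T₂ = T₁(V₁/V₂)^(n−1) = 552×(0.261)^0.29 = 374 K; P₂ = P₁(V₁/V₂)^n = 67.4 kPa.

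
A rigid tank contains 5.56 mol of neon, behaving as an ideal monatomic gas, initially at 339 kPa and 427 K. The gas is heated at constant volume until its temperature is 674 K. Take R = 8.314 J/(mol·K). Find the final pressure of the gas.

V₁ = nRT₁/P₁ = 5.56×8.314×427/339 = 58.2 L.
Isochoric: V stays 58.2 L; P/T = const ⇒ T₂ = 674 K, P₂ = 535 kPa.

535 kPa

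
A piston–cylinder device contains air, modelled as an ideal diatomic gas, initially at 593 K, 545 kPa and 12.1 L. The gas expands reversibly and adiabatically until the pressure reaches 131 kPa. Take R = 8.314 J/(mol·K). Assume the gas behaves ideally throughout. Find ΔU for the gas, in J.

n = P₁V₁/(RT₁) = 545×12.1/(8.314×593) = 1.34 mol.
Adiabatic: T₂/T₁ = (P₂/P₁)^((γ−1)/γ) ⇒ T₂ = 593×(0.240)^0.286 = 395 K; V₂ = 33.5 L.
For an ideal gas ΔU = nCvΔT with Cv = (5/2)R = 20.8 J/(mol·K).
ΔU = 1.34×20.8×(395−593) = -5520 J.

-5520 J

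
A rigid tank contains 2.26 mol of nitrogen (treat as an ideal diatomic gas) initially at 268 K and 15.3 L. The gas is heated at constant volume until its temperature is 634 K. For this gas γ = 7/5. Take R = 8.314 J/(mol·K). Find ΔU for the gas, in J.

P₁ = nRT₁/V₁ = 2.26×8.314×268/15.3 = 329 kPa.
Isochoric: V stays 15.3 L; P/T = const ⇒ T₂ = 634 K, P₂ = 779 kPa.
For an ideal gas ΔU = nCvΔT with Cv = (5/2)R = 20.8 J/(mol·K).
ΔU = 2.26×20.8×(634−268) = 17200 J.

17200 J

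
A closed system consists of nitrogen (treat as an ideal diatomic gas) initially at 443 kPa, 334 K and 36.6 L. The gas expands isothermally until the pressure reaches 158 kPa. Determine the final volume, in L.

103 L

Isothermal: T stays 334 K; PV = const ⇒ V₂ = 103 L, P₂ = 158 kPa.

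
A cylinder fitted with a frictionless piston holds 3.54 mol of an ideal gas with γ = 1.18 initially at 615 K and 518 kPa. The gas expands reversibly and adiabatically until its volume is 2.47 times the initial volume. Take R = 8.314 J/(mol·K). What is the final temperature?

V₁ = nRT₁/P₁ = 3.54×8.314×615/518 = 34.9 L.
Adiabatic: TV^(γ−1) = const ⇒ T₂ = 615×(0.405)^0.180 = 523 K; PV^γ = const ⇒ P₂ = 178 kPa.

523 K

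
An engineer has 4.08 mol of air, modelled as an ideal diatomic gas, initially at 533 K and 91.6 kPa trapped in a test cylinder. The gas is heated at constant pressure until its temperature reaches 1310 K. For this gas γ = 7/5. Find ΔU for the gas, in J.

65900 J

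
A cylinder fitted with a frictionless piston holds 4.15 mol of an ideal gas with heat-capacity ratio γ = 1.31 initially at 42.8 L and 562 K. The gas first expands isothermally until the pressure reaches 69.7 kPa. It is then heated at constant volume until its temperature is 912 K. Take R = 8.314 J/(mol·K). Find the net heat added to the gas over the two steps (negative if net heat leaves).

P₁ = nRT₁/V₁ = 4.15×8.314×562/42.8 = 453 kPa.
Step 1 — Isothermal: T stays 562 K; PV = const ⇒ V₂ = 278 L, P₂ = 69.7 kPa.
ΔU = 0 (ideal gas, T constant).
W = nRT ln(V₂/V₁) = 4.15×8.314×562×ln(6.50) = 36300 J.
Q = ΔU + W = 36300 J.
State after step 1: P = 69.7 kPa, V = 278 L, T = 562 K.
Step 2 — Isochoric: V stays 278 L; P/T = const ⇒ T₂ = 912 K, P₂ = 113 kPa.
W = 0 (no volume change).
ΔU = nCvΔT = 4.15×26.8×(912−562) = 39000 J.
Q = ΔU = 39000 J.
Net over both steps: W = 36300 J, Q = 75300 J, ΔU = 39000 J.

75300 J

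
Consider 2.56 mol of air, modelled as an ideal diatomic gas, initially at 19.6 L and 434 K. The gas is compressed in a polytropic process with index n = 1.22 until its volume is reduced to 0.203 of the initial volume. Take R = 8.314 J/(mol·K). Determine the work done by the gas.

-17600 J

P₁ = nRT₁/V₁ = 2.56×8.314×434/19.6 = 471 kPa.
Polytropic n=1.22: T₂ = T₁(V₁/V₂)^(n−1) = 434×(4.93)^0.22 = 616 K; P₂ = P₁(V₁/V₂)^n = 3300 kPa.
W = (P₁V₁−P₂V₂)/(n−1) = (471×19.6−3300×3.98)/0.22 = -17600 J.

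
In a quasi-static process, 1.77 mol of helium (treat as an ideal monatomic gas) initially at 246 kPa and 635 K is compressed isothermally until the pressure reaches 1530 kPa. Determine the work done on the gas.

V₁ = nRT₁/P₁ = 1.77×8.314×635/246 = 38.0 L.
Isothermal: T stays 635 K; PV = const ⇒ V₂ = 6.11 L, P₂ = 1530 kPa.
W = nRT ln(V₂/V₁) = 1.77×8.314×635×ln(0.161) = -17100 J.
Work done on the gas = −W_by = 17100 J.

17100 J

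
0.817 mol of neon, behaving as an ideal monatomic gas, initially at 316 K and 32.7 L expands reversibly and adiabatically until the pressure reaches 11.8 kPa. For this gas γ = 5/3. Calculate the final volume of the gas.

P₁ = nRT₁/V₁ = 0.817×8.314×316/32.7 = 65.6 kPa.
Adiabatic: T₂/T₁ = (P₂/P₁)^((γ−1)/γ) ⇒ T₂ = 316×(0.180)^0.400 = 159 K; V₂ = 91.6 L.

91.6 L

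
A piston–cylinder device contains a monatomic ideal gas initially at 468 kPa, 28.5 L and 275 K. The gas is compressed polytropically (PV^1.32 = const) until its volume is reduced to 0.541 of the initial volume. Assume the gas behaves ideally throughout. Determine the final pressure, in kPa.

1050 kPa

Polytropic n=1.32: T₂ = T₁(V₁/V₂)^(n−1) = 275×(1.85)^0.32 = 335 K; P₂ = P₁(V₁/V₂)^n = 1050 kPa.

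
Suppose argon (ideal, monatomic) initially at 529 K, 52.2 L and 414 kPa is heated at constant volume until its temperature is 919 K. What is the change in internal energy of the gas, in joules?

n = P₁V₁/(RT₁) = 414×52.2/(8.314×529) = 4.91 mol.
Isochoric: V stays 52.2 L; P/T = const ⇒ T₂ = 919 K, P₂ = 719 kPa.
For an ideal gas ΔU = nCvΔT with Cv = (3/2)R = 12.5 J/(mol·K).
ΔU = 4.91×12.5×(919−529) = 23900 J.

23900 J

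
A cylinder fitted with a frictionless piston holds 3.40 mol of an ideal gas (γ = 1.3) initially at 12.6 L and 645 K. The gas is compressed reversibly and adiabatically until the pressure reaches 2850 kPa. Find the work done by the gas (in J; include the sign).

-10300 J

P₁ = nRT₁/V₁ = 3.40×8.314×645/12.6 = 1450 kPa.
Adiabatic: T₂/T₁ = (P₂/P₁)^((γ−1)/γ) ⇒ T₂ = 645×(1.97)^0.231 = 754 K; V₂ = 7.48 L.
ΔU = nCvΔT = 3.40×27.7×(754−645) = 10300 J.
Q = 0 for an adiabatic process, so W = −ΔU = -10300 J.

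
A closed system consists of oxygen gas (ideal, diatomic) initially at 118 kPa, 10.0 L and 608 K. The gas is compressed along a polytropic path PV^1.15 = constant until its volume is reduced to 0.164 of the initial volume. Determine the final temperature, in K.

Polytropic n=1.15: T₂ = T₁(V₁/V₂)^(n−1) = 608×(6.10)^0.15 = 797 K; P₂ = P₁(V₁/V₂)^n = 944 kPa.

797 K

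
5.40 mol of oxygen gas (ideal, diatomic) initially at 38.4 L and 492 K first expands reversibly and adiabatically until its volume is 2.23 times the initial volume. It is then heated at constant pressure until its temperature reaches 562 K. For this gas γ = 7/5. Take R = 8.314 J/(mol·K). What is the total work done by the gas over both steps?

24400 J

P₁ = nRT₁/V₁ = 5.40×8.314×492/38.4 = 575 kPa.
Step 1 — Adiabatic: TV^(γ−1) = const ⇒ T₂ = 492×(0.448)^0.400 = 357 K; PV^γ = const ⇒ P₂ = 187 kPa.
ΔU = nCvΔT = 5.40×20.8×(357−492) = -15200 J.
Q = 0 for an adiabatic process, so W = −ΔU = 15200 J.
State after step 1: P = 187 kPa, V = 85.6 L, T = 357 K.
Step 2 — Isobaric: P stays 187 kPa; V/T = const ⇒ T₂ = 562 K, V₂ = 135 L.
W = PΔV = 187×(135−85.6) kPa·L = 9200 J.
ΔU = nCvΔT = 5.40×20.8×(562−357) = 23000 J.
Q = ΔU + W = nCpΔT = 32200 J.
Net over both steps: W = 24400 J, Q = 32200 J, ΔU = 7860 J.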